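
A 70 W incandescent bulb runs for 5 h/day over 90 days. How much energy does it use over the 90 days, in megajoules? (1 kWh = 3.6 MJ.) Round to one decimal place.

113.4 MJ

Runtime = 5 h/day × 90 days = 450 h
Energy = 0.07 kW × 450 h = 31.5 kWh
= 31.5 × 3.6 MJ = 113.4 MJ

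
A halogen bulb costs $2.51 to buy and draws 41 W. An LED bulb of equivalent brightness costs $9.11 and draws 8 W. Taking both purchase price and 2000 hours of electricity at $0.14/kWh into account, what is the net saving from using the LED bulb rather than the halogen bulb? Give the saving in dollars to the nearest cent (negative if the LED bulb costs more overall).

halogen bulb: $2.51 + (41/1000) kW × 2000 h × $0.14 = $2.51 + $11.48 = $13.99
LED bulb: $9.11 + (8/1000) kW × 2000 h × $0.14 = $9.11 + $2.24 = $11.35
Saving = $13.99 − $11.35 = $2.64

$2.64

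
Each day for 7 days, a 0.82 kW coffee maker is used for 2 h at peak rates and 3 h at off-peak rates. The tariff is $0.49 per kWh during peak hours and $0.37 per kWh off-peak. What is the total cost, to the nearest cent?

Peak energy = 0.82 kW × 2 h × 7 = 11.48 kWh
Off-peak energy = 0.82 kW × 3 h × 7 = 17.22 kWh
Cost = 11.48 × $0.49 + 17.22 × $0.37 = $5.6252 + $6.3714 = $12.00

$12.00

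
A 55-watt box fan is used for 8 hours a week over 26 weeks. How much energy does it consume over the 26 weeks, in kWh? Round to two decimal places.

Runtime = 8 h/week × 26 weeks = 208 h
Energy = 0.055 kW × 208 h = 11.44 kWh

11.44 kWh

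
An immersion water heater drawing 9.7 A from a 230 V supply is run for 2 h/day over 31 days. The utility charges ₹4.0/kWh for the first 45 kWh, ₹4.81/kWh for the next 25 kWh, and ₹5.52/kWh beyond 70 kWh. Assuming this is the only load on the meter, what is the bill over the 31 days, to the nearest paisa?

₹677.39

Power = 9.7 A × 230 V = 2231 W = 2.231 kW
Runtime = 2 h/day × 31 days = 62 h
Energy = 2.231 kW × 62 h = 138.322 kWh
Tier 1 (0–45 kWh): 45 × ₹4.0 = ₹180
Tier 2 (45–70 kWh): 25 × ₹4.81 = ₹120.25
Above 70 kWh: 68.322 × ₹5.52 = ₹377.13744
Bill = ₹677.39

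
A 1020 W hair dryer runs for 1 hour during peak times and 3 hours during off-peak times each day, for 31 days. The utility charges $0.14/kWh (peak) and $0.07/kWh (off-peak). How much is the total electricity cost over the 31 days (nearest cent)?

$11.07

Peak energy = 1.02 kW × 1 h × 31 = 31.62 kWh
Off-peak energy = 1.02 kW × 3 h × 31 = 94.86 kWh
Cost = 31.62 × $0.14 + 94.86 × $0.07 = $4.4268 + $6.6402 = $11.07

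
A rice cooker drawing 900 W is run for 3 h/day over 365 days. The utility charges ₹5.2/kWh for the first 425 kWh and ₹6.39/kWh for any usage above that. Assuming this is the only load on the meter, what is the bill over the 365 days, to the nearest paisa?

Runtime = 3 h/day × 365 days = 1095 h
Energy = 0.9 kW × 1095 h = 985.5 kWh
Tier 1 (0–425 kWh): 425 × ₹5.2 = ₹2210
Above 425 kWh: 560.5 × ₹6.39 = ₹3581.595
Bill = ₹5791.60

₹5791.60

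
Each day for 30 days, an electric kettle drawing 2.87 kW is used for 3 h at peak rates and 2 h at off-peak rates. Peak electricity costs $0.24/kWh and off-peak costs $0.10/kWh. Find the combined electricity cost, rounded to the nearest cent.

Peak energy = 2.87 kW × 3 h × 30 = 258.3 kWh
Off-peak energy = 2.87 kW × 2 h × 30 = 172.2 kWh
Cost = 258.3 × $0.24 + 172.2 × $0.10 = $61.992 + $17.22 = $79.21

$79.21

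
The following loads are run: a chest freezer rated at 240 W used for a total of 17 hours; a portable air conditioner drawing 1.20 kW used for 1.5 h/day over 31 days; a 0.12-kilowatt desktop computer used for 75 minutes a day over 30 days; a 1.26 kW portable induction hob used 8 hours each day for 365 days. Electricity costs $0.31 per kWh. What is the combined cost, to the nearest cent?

$1160.51

chest freezer: 0.24 kW × 17 h = 4.08 kWh
portable air conditioner: Runtime = 1.5 h/day × 31 days = 46.5 h
portable air conditioner: 1.2 kW × 46.5 h = 55.8 kWh
desktop computer: Runtime = 75 min × 30 = 2250 min = 37.5 h
desktop computer: 0.12 kW × 37.5 h = 4.5 kWh
portable induction hob: Runtime = 8 h/day × 365 days = 2920 h
portable induction hob: 1.26 kW × 2920 h = 3679.2 kWh
Total energy = 3743.58 kWh
Cost = 3743.58 × $0.31 = $1160.51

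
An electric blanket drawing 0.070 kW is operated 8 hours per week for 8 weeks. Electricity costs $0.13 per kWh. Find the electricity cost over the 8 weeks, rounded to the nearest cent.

$0.58

Runtime = 8 h/week × 8 weeks = 64 h
Energy = 0.07 kW × 64 h = 4.48 kWh
Cost = 4.48 kWh × $0.13/kWh = $0.58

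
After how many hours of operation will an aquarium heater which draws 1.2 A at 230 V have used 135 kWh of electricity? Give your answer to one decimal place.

489.1 h

Power = 1.2 A × 230 V = 276 W = 0.276 kW
Hours = 135 kWh ÷ 0.276 kW = 489.1 h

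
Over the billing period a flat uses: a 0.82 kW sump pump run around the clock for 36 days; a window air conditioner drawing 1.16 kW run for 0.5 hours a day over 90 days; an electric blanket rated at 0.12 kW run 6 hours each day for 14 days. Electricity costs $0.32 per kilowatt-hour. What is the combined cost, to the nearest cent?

sump pump: Runtime = 24 h × 36 = 864 h
sump pump: 0.82 kW × 864 h = 708.48 kWh
window air conditioner: Runtime = 0.5 h/day × 90 days = 45 h
window air conditioner: 1.16 kW × 45 h = 52.2 kWh
electric blanket: Runtime = 6 h/day × 14 days = 84 h
electric blanket: 0.12 kW × 84 h = 10.08 kWh
Total energy = 770.76 kWh
Cost = 770.76 × $0.32 = $246.64

$246.64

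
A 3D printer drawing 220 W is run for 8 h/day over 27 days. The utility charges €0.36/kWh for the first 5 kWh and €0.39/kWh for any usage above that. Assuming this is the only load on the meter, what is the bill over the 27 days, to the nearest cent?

Runtime = 8 h/day × 27 days = 216 h
Energy = 0.22 kW × 216 h = 47.52 kWh
Tier 1 (0–5 kWh): 5 × €0.36 = €1.8
Above 5 kWh: 42.52 × €0.39 = €16.5828
Bill = €18.38

€18.38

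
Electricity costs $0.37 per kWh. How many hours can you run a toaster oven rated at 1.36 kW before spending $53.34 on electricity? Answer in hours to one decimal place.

106.0 h

Energy available = $53.34 ÷ $0.37/kWh = 144.1622 kWh
Hours = 144.1622 kWh ÷ 1.36 kW = 106.0 h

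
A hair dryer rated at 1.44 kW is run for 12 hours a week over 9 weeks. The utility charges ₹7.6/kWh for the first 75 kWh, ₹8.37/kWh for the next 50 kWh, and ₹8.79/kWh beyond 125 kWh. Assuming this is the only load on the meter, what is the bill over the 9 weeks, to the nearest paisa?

Runtime = 12 h/week × 9 weeks = 108 h
Energy = 1.44 kW × 108 h = 155.52 kWh
Tier 1 (0–75 kWh): 75 × ₹7.6 = ₹570
Tier 2 (75–125 kWh): 50 × ₹8.37 = ₹418.5
Above 125 kWh: 30.52 × ₹8.79 = ₹268.2708
Bill = ₹1256.77

₹1256.77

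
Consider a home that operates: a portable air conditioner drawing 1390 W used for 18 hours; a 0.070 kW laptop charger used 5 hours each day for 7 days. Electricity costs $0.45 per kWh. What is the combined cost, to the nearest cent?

$12.36

portable air conditioner: 1.39 kW × 18 h = 25.02 kWh
laptop charger: Runtime = 5 h/day × 7 days = 35 h
laptop charger: 0.07 kW × 35 h = 2.45 kWh
Total energy = 27.47 kWh
Cost = 27.47 × $0.45 = $12.36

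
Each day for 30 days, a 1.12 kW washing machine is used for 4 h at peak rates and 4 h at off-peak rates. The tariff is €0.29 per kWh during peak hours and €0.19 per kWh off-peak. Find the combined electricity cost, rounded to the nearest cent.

Peak energy = 1.12 kW × 4 h × 30 = 134.4 kWh
Off-peak energy = 1.12 kW × 4 h × 30 = 134.4 kWh
Cost = 134.4 × €0.29 + 134.4 × €0.19 = €38.976 + €25.536 = €64.51

€64.51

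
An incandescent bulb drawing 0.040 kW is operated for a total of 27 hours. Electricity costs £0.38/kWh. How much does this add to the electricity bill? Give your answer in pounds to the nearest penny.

£0.41

Energy = 0.04 kW × 27 h = 1.08 kWh
Cost = 1.08 kWh × £0.38/kWh = £0.41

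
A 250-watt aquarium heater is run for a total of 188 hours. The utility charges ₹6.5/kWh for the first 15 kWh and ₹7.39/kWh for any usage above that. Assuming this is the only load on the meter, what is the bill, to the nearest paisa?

₹333.98

Energy = 0.25 kW × 188 h = 47 kWh
Tier 1 (0–15 kWh): 15 × ₹6.5 = ₹97.5
Above 15 kWh: 32 × ₹7.39 = ₹236.48
Bill = ₹333.98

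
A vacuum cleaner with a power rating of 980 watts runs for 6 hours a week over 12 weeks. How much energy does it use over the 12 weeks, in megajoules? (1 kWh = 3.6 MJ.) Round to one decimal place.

254.0 MJ

Runtime = 6 h/week × 12 weeks = 72 h
Energy = 0.98 kW × 72 h = 70.56 kWh
= 70.56 × 3.6 MJ = 254.0 MJ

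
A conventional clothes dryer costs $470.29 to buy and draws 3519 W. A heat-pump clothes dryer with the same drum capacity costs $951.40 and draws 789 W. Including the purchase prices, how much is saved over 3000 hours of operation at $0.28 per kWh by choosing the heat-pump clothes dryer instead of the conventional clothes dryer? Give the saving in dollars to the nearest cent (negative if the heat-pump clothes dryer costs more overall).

conventional clothes dryer: $470.29 + (3519/1000) kW × 3000 h × $0.28 = $470.29 + $2955.96 = $3426.25
heat-pump clothes dryer: $951.40 + (789/1000) kW × 3000 h × $0.28 = $951.40 + $662.76 = $1614.16
Saving = $3426.25 − $1614.16 = $1812.09

$1812.09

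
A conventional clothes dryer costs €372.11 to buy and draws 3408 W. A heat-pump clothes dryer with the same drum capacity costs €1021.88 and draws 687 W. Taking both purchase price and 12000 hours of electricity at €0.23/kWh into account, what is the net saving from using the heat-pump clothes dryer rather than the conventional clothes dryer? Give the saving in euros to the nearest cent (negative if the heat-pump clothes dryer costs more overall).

€6860.19

conventional clothes dryer: €372.11 + (3408/1000) kW × 12000 h × €0.23 = €372.11 + €9406.08 = €9778.19
heat-pump clothes dryer: €1021.88 + (687/1000) kW × 12000 h × €0.23 = €1021.88 + €1896.12 = €2918
Saving = €9778.19 − €2918 = €6860.19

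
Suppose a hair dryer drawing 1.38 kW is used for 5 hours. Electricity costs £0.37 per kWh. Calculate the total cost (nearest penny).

Energy = 1.38 kW × 5 h = 6.9 kWh
Cost = 6.9 kWh × £0.37/kWh = £2.55

£2.55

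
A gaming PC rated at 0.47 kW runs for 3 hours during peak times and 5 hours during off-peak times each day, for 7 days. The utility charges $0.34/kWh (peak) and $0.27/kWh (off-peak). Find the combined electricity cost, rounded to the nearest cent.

Peak energy = 0.47 kW × 3 h × 7 = 9.87 kWh
Off-peak energy = 0.47 kW × 5 h × 7 = 16.45 kWh
Cost = 9.87 × $0.34 + 16.45 × $0.27 = $3.3558 + $4.4415 = $7.80

$7.80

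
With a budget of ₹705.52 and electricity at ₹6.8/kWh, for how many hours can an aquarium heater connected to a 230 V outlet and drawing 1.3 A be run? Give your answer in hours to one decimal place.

Power = 1.3 A × 230 V = 299 W = 0.299 kW
Energy available = ₹705.52 ÷ ₹6.8/kWh = 103.7529 kWh
Hours = 103.7529 kWh ÷ 0.299 kW = 347.0 h

347.0 h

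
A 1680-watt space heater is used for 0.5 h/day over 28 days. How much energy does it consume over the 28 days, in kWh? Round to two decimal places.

Runtime = 0.5 h/day × 28 days = 14 h
Energy = 1.68 kW × 14 h = 23.52 kWh

23.52 kWh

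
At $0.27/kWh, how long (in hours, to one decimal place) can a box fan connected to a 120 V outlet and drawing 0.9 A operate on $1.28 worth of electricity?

Power = 0.9 A × 120 V = 108 W = 0.108 kW
Energy available = $1.28 ÷ $0.27/kWh = 4.7407 kWh
Hours = 4.7407 kWh ÷ 0.108 kW = 43.9 h

43.9 h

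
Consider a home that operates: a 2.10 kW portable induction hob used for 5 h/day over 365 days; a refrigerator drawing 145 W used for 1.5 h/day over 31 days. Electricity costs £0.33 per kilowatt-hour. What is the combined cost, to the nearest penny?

£1266.95

portable induction hob: Runtime = 5 h/day × 365 days = 1825 h
portable induction hob: 2.1 kW × 1825 h = 3832.5 kWh
refrigerator: Runtime = 1.5 h/day × 31 days = 46.5 h
refrigerator: 0.145 kW × 46.5 h = 6.7425 kWh
Total energy = 3839.2425 kWh
Cost = 3839.2425 × £0.33 = £1266.95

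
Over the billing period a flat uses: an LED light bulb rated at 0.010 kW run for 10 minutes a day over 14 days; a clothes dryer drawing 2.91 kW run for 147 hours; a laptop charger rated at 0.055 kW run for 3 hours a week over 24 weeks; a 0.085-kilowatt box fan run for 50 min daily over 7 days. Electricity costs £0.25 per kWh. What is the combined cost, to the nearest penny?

LED light bulb: Runtime = 10 min × 14 = 140 min = 2.333333… h
LED light bulb: 0.01 kW × 2.333333… h = 0.023333… kWh
clothes dryer: 2.91 kW × 147 h = 427.77 kWh
laptop charger: Runtime = 3 h/week × 24 weeks = 72 h
laptop charger: 0.055 kW × 72 h = 3.96 kWh
box fan: Runtime = 50 min × 7 = 350 min = 5.833333… h
box fan: 0.085 kW × 5.833333… h = 0.495833… kWh
Total energy = 432.249166… kWh
Cost = 432.249166… × £0.25 = £108.06

£108.06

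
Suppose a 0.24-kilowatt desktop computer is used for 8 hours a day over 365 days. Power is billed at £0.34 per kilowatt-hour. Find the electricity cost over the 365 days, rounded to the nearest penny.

Runtime = 8 h/day × 365 days = 2920 h
Energy = 0.24 kW × 2920 h = 700.8 kWh
Cost = 700.8 kWh × £0.34/kWh = £238.27

£238.27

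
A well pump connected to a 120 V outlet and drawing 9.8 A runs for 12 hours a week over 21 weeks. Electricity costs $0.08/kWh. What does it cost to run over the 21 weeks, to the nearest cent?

Power = 9.8 A × 120 V = 1176 W = 1.176 kW
Runtime = 12 h/week × 21 weeks = 252 h
Energy = 1.176 kW × 252 h = 296.352 kWh
Cost = 296.352 kWh × $0.08/kWh = $23.71

$23.71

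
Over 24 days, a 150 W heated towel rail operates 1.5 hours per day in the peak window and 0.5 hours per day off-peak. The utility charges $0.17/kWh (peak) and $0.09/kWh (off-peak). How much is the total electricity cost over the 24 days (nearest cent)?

Peak energy = 0.15 kW × 1.5 h × 24 = 5.4 kWh
Off-peak energy = 0.15 kW × 0.5 h × 24 = 1.8 kWh
Cost = 5.4 × $0.17 + 1.8 × $0.09 = $0.918 + $0.162 = $1.08

$1.08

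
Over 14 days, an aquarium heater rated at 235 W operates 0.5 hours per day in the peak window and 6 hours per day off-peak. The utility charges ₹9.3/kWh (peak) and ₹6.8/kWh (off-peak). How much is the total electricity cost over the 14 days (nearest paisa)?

₹149.53

Peak energy = 0.235 kW × 0.5 h × 14 = 1.645 kWh
Off-peak energy = 0.235 kW × 6 h × 14 = 19.74 kWh
Cost = 1.645 × ₹9.3 + 19.74 × ₹6.8 = ₹15.2985 + ₹134.232 = ₹149.53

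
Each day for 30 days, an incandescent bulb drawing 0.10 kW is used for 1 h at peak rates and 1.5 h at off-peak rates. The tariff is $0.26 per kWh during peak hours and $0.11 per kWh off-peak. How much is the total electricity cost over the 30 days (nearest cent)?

Peak energy = 0.1 kW × 1 h × 30 = 3 kWh
Off-peak energy = 0.1 kW × 1.5 h × 30 = 4.5 kWh
Cost = 3 × $0.26 + 4.5 × $0.11 = $0.78 + $0.495 = $1.28

$1.28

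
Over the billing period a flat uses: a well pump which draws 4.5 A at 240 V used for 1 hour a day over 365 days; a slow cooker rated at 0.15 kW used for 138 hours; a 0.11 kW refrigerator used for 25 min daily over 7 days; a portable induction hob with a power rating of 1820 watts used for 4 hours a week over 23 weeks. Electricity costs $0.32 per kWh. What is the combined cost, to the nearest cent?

well pump: Power = 4.5 A × 240 V = 1080 W = 1.08 kW
well pump: Runtime = 1 h/day × 365 days = 365 h
well pump: 1.08 kW × 365 h = 394.2 kWh
slow cooker: 0.15 kW × 138 h = 20.7 kWh
refrigerator: Runtime = 25 min × 7 = 175 min = 2.916666… h
refrigerator: 0.11 kW × 2.916666… h = 0.320833… kWh
portable induction hob: Runtime = 4 h/week × 23 weeks = 92 h
portable induction hob: 1.82 kW × 92 h = 167.44 kWh
Total energy = 582.660833… kWh
Cost = 582.660833… × $0.32 = $186.45

$186.45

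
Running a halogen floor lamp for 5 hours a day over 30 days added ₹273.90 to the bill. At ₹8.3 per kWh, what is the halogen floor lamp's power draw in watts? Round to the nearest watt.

220 W

Energy = ₹273.90 ÷ ₹8.3/kWh = 33 kWh
Runtime = 5 h/day × 30 days = 150 h
Power = 33 kWh ÷ 150 h = 0.22 kW = 220 W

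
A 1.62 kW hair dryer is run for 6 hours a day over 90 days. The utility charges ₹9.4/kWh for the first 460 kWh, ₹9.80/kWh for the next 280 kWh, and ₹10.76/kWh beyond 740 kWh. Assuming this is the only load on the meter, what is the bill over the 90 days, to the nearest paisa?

₹8518.45

Runtime = 6 h/day × 90 days = 540 h
Energy = 1.62 kW × 540 h = 874.8 kWh
Tier 1 (0–460 kWh): 460 × ₹9.4 = ₹4324
Tier 2 (460–740 kWh): 280 × ₹9.80 = ₹2744
Above 740 kWh: 134.8 × ₹10.76 = ₹1450.448
Bill = ₹8518.45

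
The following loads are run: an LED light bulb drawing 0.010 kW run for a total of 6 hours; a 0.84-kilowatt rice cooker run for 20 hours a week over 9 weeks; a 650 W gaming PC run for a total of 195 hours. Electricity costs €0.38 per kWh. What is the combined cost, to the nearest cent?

LED light bulb: 0.01 kW × 6 h = 0.06 kWh
rice cooker: Runtime = 20 h/week × 9 weeks = 180 h
rice cooker: 0.84 kW × 180 h = 151.2 kWh
gaming PC: 0.65 kW × 195 h = 126.75 kWh
Total energy = 278.01 kWh
Cost = 278.01 × €0.38 = €105.64

€105.64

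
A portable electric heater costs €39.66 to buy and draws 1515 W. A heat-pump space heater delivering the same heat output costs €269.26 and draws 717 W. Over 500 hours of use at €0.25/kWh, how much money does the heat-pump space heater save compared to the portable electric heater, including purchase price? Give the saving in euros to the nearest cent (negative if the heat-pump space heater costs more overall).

portable electric heater: €39.66 + (1515/1000) kW × 500 h × €0.25 = €39.66 + €189.375 = €229.035
heat-pump space heater: €269.26 + (717/1000) kW × 500 h × €0.25 = €269.26 + €89.625 = €358.885
Saving = €229.035 − €358.885 = −€129.85

-€129.85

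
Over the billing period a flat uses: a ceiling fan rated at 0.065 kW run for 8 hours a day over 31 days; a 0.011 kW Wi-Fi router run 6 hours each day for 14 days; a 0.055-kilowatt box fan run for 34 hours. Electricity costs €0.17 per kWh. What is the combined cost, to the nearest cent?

ceiling fan: Runtime = 8 h/day × 31 days = 248 h
ceiling fan: 0.065 kW × 248 h = 16.12 kWh
Wi-Fi router: Runtime = 6 h/day × 14 days = 84 h
Wi-Fi router: 0.011 kW × 84 h = 0.924 kWh
box fan: 0.055 kW × 34 h = 1.87 kWh
Total energy = 18.914 kWh
Cost = 18.914 × €0.17 = €3.22

€3.22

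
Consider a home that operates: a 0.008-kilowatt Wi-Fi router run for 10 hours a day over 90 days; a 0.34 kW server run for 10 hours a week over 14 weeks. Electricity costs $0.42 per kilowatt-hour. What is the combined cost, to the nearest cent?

$23.02

Wi-Fi router: Runtime = 10 h/day × 90 days = 900 h
Wi-Fi router: 0.008 kW × 900 h = 7.2 kWh
server: Runtime = 10 h/week × 14 weeks = 140 h
server: 0.34 kW × 140 h = 47.6 kWh
Total energy = 54.8 kWh
Cost = 54.8 × $0.42 = $23.02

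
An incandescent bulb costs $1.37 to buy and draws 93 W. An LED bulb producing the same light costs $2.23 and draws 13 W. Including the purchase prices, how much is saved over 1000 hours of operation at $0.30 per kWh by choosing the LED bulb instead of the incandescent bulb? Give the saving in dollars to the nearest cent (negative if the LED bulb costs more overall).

$23.14

incandescent bulb: $1.37 + (93/1000) kW × 1000 h × $0.30 = $1.37 + $27.9 = $29.27
LED bulb: $2.23 + (13/1000) kW × 1000 h × $0.30 = $2.23 + $3.9 = $6.13
Saving = $29.27 − $6.13 = $23.14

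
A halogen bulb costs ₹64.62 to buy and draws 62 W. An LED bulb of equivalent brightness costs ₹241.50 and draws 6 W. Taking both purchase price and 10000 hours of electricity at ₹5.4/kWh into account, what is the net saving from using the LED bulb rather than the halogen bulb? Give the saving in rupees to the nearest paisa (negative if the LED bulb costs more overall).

₹2847.12

halogen bulb: ₹64.62 + (62/1000) kW × 10000 h × ₹5.4 = ₹64.62 + ₹3348 = ₹3412.62
LED bulb: ₹241.50 + (6/1000) kW × 10000 h × ₹5.4 = ₹241.50 + ₹324 = ₹565.5
Saving = ₹3412.62 − ₹565.5 = ₹2847.12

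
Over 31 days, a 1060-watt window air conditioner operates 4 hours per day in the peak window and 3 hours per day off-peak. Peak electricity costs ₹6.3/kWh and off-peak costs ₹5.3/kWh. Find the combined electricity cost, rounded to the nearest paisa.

₹1350.55

Peak energy = 1.06 kW × 4 h × 31 = 131.44 kWh
Off-peak energy = 1.06 kW × 3 h × 31 = 98.58 kWh
Cost = 131.44 × ₹6.3 + 98.58 × ₹5.3 = ₹828.072 + ₹522.474 = ₹1350.55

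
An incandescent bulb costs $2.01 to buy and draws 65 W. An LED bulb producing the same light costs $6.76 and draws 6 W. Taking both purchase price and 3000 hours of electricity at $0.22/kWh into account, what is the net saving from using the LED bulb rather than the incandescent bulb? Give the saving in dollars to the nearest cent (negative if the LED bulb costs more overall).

$34.19

incandescent bulb: $2.01 + (65/1000) kW × 3000 h × $0.22 = $2.01 + $42.9 = $44.91
LED bulb: $6.76 + (6/1000) kW × 3000 h × $0.22 = $6.76 + $3.96 = $10.72
Saving = $44.91 − $10.72 = $34.19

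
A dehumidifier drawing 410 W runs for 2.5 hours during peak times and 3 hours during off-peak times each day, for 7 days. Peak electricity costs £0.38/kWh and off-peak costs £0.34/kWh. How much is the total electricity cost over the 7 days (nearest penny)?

£5.65

Peak energy = 0.41 kW × 2.5 h × 7 = 7.175 kWh
Off-peak energy = 0.41 kW × 3 h × 7 = 8.61 kWh
Cost = 7.175 × £0.38 + 8.61 × £0.34 = £2.7265 + £2.9274 = £5.65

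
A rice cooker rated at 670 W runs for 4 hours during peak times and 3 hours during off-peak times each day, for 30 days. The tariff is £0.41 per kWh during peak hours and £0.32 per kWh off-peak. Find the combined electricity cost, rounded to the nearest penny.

Peak energy = 0.67 kW × 4 h × 30 = 80.4 kWh
Off-peak energy = 0.67 kW × 3 h × 30 = 60.3 kWh
Cost = 80.4 × £0.41 + 60.3 × £0.32 = £32.964 + £19.296 = £52.26

£52.26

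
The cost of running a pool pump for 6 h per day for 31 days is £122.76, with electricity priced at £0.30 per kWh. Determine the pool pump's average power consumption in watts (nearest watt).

Energy = £122.76 ÷ £0.30/kWh = 409.2 kWh
Runtime = 6 h/day × 31 days = 186 h
Power = 409.2 kWh ÷ 186 h = 2.2 kW = 2200 W

2200 W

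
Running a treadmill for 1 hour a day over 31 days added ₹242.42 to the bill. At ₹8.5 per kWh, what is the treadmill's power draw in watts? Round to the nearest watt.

Energy = ₹242.42 ÷ ₹8.5/kWh = 28.52 kWh
Runtime = 1 h/day × 31 days = 31 h
Power = 28.52 kWh ÷ 31 h = 0.92 kW = 920 W

920 W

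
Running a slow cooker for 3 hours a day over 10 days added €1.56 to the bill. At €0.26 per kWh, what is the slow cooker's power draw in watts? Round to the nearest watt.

200 W

Energy = €1.56 ÷ €0.26/kWh = 6 kWh
Runtime = 3 h/day × 10 days = 30 h
Power = 6 kWh ÷ 30 h = 0.2 kW = 200 W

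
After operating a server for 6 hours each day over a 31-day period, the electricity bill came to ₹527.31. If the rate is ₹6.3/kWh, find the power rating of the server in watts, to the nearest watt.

Energy = ₹527.31 ÷ ₹6.3/kWh = 83.7 kWh
Runtime = 6 h/day × 31 days = 186 h
Power = 83.7 kWh ÷ 186 h = 0.45 kW = 450 W

450 W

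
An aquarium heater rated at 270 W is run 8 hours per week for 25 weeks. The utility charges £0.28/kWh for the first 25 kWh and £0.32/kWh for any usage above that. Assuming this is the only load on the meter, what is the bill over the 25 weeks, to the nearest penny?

£16.28

Runtime = 8 h/week × 25 weeks = 200 h
Energy = 0.27 kW × 200 h = 54 kWh
Tier 1 (0–25 kWh): 25 × £0.28 = £7
Above 25 kWh: 29 × £0.32 = £9.28
Bill = £16.28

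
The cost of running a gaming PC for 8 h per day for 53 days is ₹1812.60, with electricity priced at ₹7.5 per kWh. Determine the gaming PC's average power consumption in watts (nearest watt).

570 W

Energy = ₹1812.60 ÷ ₹7.5/kWh = 241.68 kWh
Runtime = 8 h/day × 53 days = 424 h
Power = 241.68 kWh ÷ 424 h = 0.57 kW = 570 W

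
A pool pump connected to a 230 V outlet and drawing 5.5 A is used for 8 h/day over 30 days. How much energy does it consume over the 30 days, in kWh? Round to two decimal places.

Power = 5.5 A × 230 V = 1265 W = 1.265 kW
Runtime = 8 h/day × 30 days = 240 h
Energy = 1.265 kW × 240 h = 303.6 kWh

303.60 kWh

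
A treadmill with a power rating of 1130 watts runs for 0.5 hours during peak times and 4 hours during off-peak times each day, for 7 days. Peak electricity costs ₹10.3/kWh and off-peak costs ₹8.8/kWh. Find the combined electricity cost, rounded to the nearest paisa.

₹319.17

Peak energy = 1.13 kW × 0.5 h × 7 = 3.955 kWh
Off-peak energy = 1.13 kW × 4 h × 7 = 31.64 kWh
Cost = 3.955 × ₹10.3 + 31.64 × ₹8.8 = ₹40.7365 + ₹278.432 = ₹319.17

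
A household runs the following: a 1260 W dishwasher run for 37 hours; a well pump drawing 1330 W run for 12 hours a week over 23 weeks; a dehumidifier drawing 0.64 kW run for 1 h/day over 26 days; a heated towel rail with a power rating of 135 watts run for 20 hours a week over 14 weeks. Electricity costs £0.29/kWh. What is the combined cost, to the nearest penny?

dishwasher: 1.26 kW × 37 h = 46.62 kWh
well pump: Runtime = 12 h/week × 23 weeks = 276 h
well pump: 1.33 kW × 276 h = 367.08 kWh
dehumidifier: Runtime = 1 h/day × 26 days = 26 h
dehumidifier: 0.64 kW × 26 h = 16.64 kWh
heated towel rail: Runtime = 20 h/week × 14 weeks = 280 h
heated towel rail: 0.135 kW × 280 h = 37.8 kWh
Total energy = 468.14 kWh
Cost = 468.14 × £0.29 = £135.76

£135.76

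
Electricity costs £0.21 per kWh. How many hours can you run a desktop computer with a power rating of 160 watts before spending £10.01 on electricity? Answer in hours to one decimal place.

297.9 h

Energy available = £10.01 ÷ £0.21/kWh = 47.6667 kWh
Hours = 47.6667 kWh ÷ 0.16 kW = 297.9 h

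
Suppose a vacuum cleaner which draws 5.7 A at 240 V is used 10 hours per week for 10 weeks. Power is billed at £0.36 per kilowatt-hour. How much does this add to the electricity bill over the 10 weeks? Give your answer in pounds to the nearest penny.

£49.25

Power = 5.7 A × 240 V = 1368 W = 1.368 kW
Runtime = 10 h/week × 10 weeks = 100 h
Energy = 1.368 kW × 100 h = 136.8 kWh
Cost = 136.8 kWh × £0.36/kWh = £49.25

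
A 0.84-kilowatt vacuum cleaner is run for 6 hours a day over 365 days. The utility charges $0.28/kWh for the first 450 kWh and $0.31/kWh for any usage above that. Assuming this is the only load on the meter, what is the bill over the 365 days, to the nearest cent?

Runtime = 6 h/day × 365 days = 2190 h
Energy = 0.84 kW × 2190 h = 1839.6 kWh
Tier 1 (0–450 kWh): 450 × $0.28 = $126
Above 450 kWh: 1389.6 × $0.31 = $430.776
Bill = $556.78

$556.78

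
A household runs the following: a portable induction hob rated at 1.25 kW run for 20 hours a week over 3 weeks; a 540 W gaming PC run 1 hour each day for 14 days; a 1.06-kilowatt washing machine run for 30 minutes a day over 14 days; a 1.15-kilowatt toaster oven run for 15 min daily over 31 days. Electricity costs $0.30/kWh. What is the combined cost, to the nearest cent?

portable induction hob: Runtime = 20 h/week × 3 weeks = 60 h
portable induction hob: 1.25 kW × 60 h = 75 kWh
gaming PC: Runtime = 1 h/day × 14 days = 14 h
gaming PC: 0.54 kW × 14 h = 7.56 kWh
washing machine: Runtime = 30 min × 14 = 420 min = 7 h
washing machine: 1.06 kW × 7 h = 7.42 kWh
toaster oven: Runtime = 15 min × 31 = 465 min = 7.75 h
toaster oven: 1.15 kW × 7.75 h = 8.9125 kWh
Total energy = 98.8925 kWh
Cost = 98.8925 × $0.30 = $29.67

$29.67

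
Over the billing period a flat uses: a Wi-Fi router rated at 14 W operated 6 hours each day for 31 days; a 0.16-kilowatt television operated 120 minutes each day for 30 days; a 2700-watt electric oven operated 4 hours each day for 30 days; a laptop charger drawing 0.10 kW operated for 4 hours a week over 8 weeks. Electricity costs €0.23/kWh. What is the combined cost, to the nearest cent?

€78.06

Wi-Fi router: Runtime = 6 h/day × 31 days = 186 h
Wi-Fi router: 0.014 kW × 186 h = 2.604 kWh
television: Runtime = 120 min × 30 = 3600 min = 60 h
television: 0.16 kW × 60 h = 9.6 kWh
electric oven: Runtime = 4 h/day × 30 days = 120 h
electric oven: 2.7 kW × 120 h = 324 kWh
laptop charger: Runtime = 4 h/week × 8 weeks = 32 h
laptop charger: 0.1 kW × 32 h = 3.2 kWh
Total energy = 339.404 kWh
Cost = 339.404 × €0.23 = €78.06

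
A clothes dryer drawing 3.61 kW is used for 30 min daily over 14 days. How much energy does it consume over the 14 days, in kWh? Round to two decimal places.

Runtime = 30 min × 14 = 420 min = 7 h
Energy = 3.61 kW × 7 h = 25.27 kWh

25.27 kWh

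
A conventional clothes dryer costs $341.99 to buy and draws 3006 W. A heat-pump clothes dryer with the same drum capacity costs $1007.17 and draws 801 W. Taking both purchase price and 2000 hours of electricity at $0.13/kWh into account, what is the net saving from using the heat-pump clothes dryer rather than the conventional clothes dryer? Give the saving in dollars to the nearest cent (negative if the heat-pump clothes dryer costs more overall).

-$91.88

conventional clothes dryer: $341.99 + (3006/1000) kW × 2000 h × $0.13 = $341.99 + $781.56 = $1123.55
heat-pump clothes dryer: $1007.17 + (801/1000) kW × 2000 h × $0.13 = $1007.17 + $208.26 = $1215.43
Saving = $1123.55 − $1215.43 = −$91.88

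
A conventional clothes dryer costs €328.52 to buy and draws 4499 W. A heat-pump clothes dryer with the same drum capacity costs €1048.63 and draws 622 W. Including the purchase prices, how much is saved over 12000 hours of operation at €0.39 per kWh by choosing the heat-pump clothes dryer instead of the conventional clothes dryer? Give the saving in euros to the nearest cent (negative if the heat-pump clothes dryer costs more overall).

€17424.25

conventional clothes dryer: €328.52 + (4499/1000) kW × 12000 h × €0.39 = €328.52 + €21055.32 = €21383.84
heat-pump clothes dryer: €1048.63 + (622/1000) kW × 12000 h × €0.39 = €1048.63 + €2910.96 = €3959.59
Saving = €21383.84 − €3959.59 = €17424.25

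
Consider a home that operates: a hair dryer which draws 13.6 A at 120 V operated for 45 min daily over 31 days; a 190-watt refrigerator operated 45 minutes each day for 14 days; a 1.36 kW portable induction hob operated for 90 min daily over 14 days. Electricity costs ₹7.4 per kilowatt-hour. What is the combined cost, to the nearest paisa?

₹506.89

hair dryer: Power = 13.6 A × 120 V = 1632 W = 1.632 kW
hair dryer: Runtime = 45 min × 31 = 1395 min = 23.25 h
hair dryer: 1.632 kW × 23.25 h = 37.944 kWh
refrigerator: Runtime = 45 min × 14 = 630 min = 10.5 h
refrigerator: 0.19 kW × 10.5 h = 1.995 kWh
portable induction hob: Runtime = 90 min × 14 = 1260 min = 21 h
portable induction hob: 1.36 kW × 21 h = 28.56 kWh
Total energy = 68.499 kWh
Cost = 68.499 × ₹7.4 = ₹506.89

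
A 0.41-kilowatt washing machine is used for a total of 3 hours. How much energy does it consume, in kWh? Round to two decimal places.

1.23 kWh

Energy = 0.41 kW × 3 h = 1.23 kWh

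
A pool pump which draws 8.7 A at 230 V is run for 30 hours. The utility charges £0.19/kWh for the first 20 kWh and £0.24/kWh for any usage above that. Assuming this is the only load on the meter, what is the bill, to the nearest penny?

£13.41

Power = 8.7 A × 230 V = 2001 W = 2.001 kW
Energy = 2.001 kW × 30 h = 60.03 kWh
Tier 1 (0–20 kWh): 20 × £0.19 = £3.8
Above 20 kWh: 40.03 × £0.24 = £9.6072
Bill = £13.41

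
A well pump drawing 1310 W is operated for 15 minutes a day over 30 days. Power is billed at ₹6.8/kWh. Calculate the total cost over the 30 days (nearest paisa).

₹66.81

Runtime = 15 min × 30 = 450 min = 7.5 h
Energy = 1.31 kW × 7.5 h = 9.825 kWh
Cost = 9.825 kWh × ₹6.8/kWh = ₹66.81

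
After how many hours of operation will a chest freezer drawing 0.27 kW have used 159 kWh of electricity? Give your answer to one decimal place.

Hours = 159 kWh ÷ 0.27 kW = 588.9 h

588.9 h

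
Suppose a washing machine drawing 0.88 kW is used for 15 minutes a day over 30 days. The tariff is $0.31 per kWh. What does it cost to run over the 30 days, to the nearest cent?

$2.05

Runtime = 15 min × 30 = 450 min = 7.5 h
Energy = 0.88 kW × 7.5 h = 6.6 kWh
Cost = 6.6 kWh × $0.31/kWh = $2.05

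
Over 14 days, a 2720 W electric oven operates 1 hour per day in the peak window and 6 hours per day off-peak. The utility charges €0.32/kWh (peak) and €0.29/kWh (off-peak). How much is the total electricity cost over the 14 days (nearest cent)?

€78.44

Peak energy = 2.72 kW × 1 h × 14 = 38.08 kWh
Off-peak energy = 2.72 kW × 6 h × 14 = 228.48 kWh
Cost = 38.08 × €0.32 + 228.48 × €0.29 = €12.1856 + €66.2592 = €78.44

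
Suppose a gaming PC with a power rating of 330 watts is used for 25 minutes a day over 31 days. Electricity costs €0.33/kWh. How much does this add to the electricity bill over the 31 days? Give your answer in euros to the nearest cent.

€1.41

Runtime = 25 min × 31 = 775 min = 12.916666… h
Energy = 0.33 kW × 12.916666… h = 4.2625 kWh
Cost = 4.2625 kWh × €0.33/kWh = €1.41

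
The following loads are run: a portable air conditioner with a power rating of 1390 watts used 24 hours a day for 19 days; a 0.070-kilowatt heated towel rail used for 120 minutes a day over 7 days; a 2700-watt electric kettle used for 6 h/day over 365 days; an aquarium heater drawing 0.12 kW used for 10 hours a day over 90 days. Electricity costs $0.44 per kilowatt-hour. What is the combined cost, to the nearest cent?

$2928.56

portable air conditioner: Runtime = 24 h × 19 = 456 h
portable air conditioner: 1.39 kW × 456 h = 633.84 kWh
heated towel rail: Runtime = 120 min × 7 = 840 min = 14 h
heated towel rail: 0.07 kW × 14 h = 0.98 kWh
electric kettle: Runtime = 6 h/day × 365 days = 2190 h
electric kettle: 2.7 kW × 2190 h = 5913 kWh
aquarium heater: Runtime = 10 h/day × 90 days = 900 h
aquarium heater: 0.12 kW × 900 h = 108 kWh
Total energy = 6655.82 kWh
Cost = 6655.82 × $0.44 = $2928.56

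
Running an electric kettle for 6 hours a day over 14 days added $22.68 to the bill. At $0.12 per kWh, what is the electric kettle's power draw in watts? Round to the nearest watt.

Energy = $22.68 ÷ $0.12/kWh = 189 kWh
Runtime = 6 h/day × 14 days = 84 h
Power = 189 kWh ÷ 84 h = 2.25 kW = 2250 W

2250 W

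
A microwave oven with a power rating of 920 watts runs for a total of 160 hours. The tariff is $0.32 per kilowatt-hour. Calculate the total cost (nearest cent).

Energy = 0.92 kW × 160 h = 147.2 kWh
Cost = 147.2 kWh × $0.32/kWh = $47.10

$47.10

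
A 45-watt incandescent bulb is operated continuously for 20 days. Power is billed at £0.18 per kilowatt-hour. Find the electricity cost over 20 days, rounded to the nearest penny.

Runtime = 24 h × 20 = 480 h
Energy = 0.045 kW × 480 h = 21.6 kWh
Cost = 21.6 kWh × £0.18/kWh = £3.89

£3.89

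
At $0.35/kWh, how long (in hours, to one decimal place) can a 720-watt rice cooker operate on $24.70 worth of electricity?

98.0 h

Energy available = $24.70 ÷ $0.35/kWh = 70.5714 kWh
Hours = 70.5714 kWh ÷ 0.72 kW = 98.0 h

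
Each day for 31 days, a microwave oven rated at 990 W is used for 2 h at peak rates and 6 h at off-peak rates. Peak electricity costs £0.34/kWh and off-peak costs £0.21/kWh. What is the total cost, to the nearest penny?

Peak energy = 0.99 kW × 2 h × 31 = 61.38 kWh
Off-peak energy = 0.99 kW × 6 h × 31 = 184.14 kWh
Cost = 61.38 × £0.34 + 184.14 × £0.21 = £20.8692 + £38.6694 = £59.54

£59.54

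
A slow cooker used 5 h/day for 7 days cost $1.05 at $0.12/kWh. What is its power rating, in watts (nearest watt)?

250 W

Energy = $1.05 ÷ $0.12/kWh = 8.75 kWh
Runtime = 5 h/day × 7 days = 35 h
Power = 8.75 kWh ÷ 35 h = 0.25 kW = 250 W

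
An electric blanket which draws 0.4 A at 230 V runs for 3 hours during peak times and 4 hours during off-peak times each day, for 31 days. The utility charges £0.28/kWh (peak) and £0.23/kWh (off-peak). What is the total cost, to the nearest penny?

£5.02

Power = 0.4 A × 230 V = 92 W = 0.092 kW
Peak energy = 0.092 kW × 3 h × 31 = 8.556 kWh
Off-peak energy = 0.092 kW × 4 h × 31 = 11.408 kWh
Cost = 8.556 × £0.28 + 11.408 × £0.23 = £2.39568 + £2.62384 = £5.02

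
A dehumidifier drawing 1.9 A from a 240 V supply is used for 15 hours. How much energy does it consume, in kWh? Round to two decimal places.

6.84 kWh

Power = 1.9 A × 240 V = 456 W = 0.456 kW
Energy = 0.456 kW × 15 h = 6.84 kWh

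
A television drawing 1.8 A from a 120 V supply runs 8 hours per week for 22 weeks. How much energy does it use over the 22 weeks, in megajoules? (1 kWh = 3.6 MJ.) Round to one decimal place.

136.9 MJ

Power = 1.8 A × 120 V = 216 W = 0.216 kW
Runtime = 8 h/week × 22 weeks = 176 h
Energy = 0.216 kW × 176 h = 38.016 kWh
= 38.016 × 3.6 MJ = 136.9 MJ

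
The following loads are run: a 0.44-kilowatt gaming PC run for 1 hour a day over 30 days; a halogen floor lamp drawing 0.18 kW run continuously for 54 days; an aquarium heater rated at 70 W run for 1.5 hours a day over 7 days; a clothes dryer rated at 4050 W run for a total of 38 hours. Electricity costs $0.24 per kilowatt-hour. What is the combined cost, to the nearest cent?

gaming PC: Runtime = 1 h/day × 30 days = 30 h
gaming PC: 0.44 kW × 30 h = 13.2 kWh
halogen floor lamp: Runtime = 24 h × 54 = 1296 h
halogen floor lamp: 0.18 kW × 1296 h = 233.28 kWh
aquarium heater: Runtime = 1.5 h/day × 7 days = 10.5 h
aquarium heater: 0.07 kW × 10.5 h = 0.735 kWh
clothes dryer: 4.05 kW × 38 h = 153.9 kWh
Total energy = 401.115 kWh
Cost = 401.115 × $0.24 = $96.27

$96.27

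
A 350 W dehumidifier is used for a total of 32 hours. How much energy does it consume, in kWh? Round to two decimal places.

Energy = 0.35 kW × 32 h = 11.2 kWh

11.20 kWh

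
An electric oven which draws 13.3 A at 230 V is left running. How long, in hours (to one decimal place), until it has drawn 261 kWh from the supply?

Power = 13.3 A × 230 V = 3059 W = 3.059 kW
Hours = 261 kWh ÷ 3.059 kW = 85.3 h

85.3 h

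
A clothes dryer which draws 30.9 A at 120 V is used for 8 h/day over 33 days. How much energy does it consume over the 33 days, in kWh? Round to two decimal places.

978.91 kWh

Power = 30.9 A × 120 V = 3708 W = 3.708 kW
Runtime = 8 h/day × 33 days = 264 h
Energy = 3.708 kW × 264 h = 978.912 kWh ≈ 978.91 kWh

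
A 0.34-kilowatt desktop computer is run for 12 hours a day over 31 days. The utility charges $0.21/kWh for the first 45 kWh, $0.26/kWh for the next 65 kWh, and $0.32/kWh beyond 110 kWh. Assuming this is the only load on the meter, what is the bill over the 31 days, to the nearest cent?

Runtime = 12 h/day × 31 days = 372 h
Energy = 0.34 kW × 372 h = 126.48 kWh
Tier 1 (0–45 kWh): 45 × $0.21 = $9.45
Tier 2 (45–110 kWh): 65 × $0.26 = $16.9
Above 110 kWh: 16.48 × $0.32 = $5.2736
Bill = $31.62

$31.62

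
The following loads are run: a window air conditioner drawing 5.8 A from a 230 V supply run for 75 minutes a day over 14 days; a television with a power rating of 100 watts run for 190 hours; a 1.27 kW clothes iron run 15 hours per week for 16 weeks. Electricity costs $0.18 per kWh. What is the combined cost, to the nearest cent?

window air conditioner: Power = 5.8 A × 230 V = 1334 W = 1.334 kW
window air conditioner: Runtime = 75 min × 14 = 1050 min = 17.5 h
window air conditioner: 1.334 kW × 17.5 h = 23.345 kWh
television: 0.1 kW × 190 h = 19 kWh
clothes iron: Runtime = 15 h/week × 16 weeks = 240 h
clothes iron: 1.27 kW × 240 h = 304.8 kWh
Total energy = 347.145 kWh
Cost = 347.145 × $0.18 = $62.49

$62.49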